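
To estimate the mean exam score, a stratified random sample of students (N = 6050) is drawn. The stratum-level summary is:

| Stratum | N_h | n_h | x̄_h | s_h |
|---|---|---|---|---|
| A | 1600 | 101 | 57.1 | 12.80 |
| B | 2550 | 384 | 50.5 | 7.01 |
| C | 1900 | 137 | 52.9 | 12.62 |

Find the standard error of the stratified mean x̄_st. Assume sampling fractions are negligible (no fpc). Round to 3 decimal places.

SE(x̄_st) ≈ 0.501

V̂(x̄_st) = Σ W_h² s_h²/n_h, with W_h = N_h/N and N = 6050:
  stratum A: (1600/6050)²·12.80²/101 = 0.113456
  stratum B: (2550/6050)²·7.01²/384 = 0.0227339
  stratum C: (1900/6050)²·12.62²/137 = 0.114655
V̂(x̄_st) = 0.250845
SE(x̄_st) = √0.250845 = 0.500845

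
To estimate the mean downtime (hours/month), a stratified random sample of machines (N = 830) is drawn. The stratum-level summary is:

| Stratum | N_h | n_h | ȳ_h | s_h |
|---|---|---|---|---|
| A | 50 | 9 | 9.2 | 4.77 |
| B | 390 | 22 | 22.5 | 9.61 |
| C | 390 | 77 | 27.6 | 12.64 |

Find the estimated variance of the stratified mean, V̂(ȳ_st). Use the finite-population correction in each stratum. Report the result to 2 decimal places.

V̂(ȳ_st) = Σ W_h² (1 − n_h/N_h) s_h²/n_h, with W_h = N_h/N and N = 830:
  stratum A: (50/830)²·(1 − 9/50)·4.77²/9 = 0.00752301
  stratum B: (390/830)²·(1 − 22/390)·9.61²/22 = 0.874541
  stratum C: (390/830)²·(1 − 77/390)·12.64²/77 = 0.367668
V̂(ȳ_st) = 1.24973

V̂(ȳ_st) ≈ 1.25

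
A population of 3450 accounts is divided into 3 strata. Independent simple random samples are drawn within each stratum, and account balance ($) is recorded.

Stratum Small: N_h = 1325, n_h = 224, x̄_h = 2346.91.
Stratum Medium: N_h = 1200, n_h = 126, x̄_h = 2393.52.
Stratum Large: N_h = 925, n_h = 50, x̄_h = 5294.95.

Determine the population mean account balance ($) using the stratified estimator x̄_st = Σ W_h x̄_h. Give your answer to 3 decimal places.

x̄_st ≈ 3153.539

N = Σ N_h = 3450. Stratum weights W_h = N_h/N.
x̄_st = (1325·2346.91 + 1200·2393.52 + 925·5294.95) / 3450 = 3153.53870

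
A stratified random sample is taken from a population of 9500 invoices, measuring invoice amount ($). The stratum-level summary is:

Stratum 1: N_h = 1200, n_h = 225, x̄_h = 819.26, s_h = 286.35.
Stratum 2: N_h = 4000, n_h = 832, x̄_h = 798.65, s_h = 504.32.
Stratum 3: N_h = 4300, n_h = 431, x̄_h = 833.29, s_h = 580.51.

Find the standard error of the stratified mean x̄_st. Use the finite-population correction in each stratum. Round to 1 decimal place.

V̂(x̄_st) = Σ W_h² (1 − n_h/N_h) s_h²/n_h, with W_h = N_h/N and N = 9500:
  stratum 1: (1200/9500)²·(1 − 225/1200)·286.35²/225 = 4.72444
  stratum 2: (4000/9500)²·(1 − 832/4000)·504.32²/832 = 42.9227
  stratum 3: (4300/9500)²·(1 − 431/4300)·580.51²/431 = 144.133
V̂(x̄_st) = 191.78
SE(x̄_st) = √191.78 = 13.8485

SE(x̄_st) ≈ 13.8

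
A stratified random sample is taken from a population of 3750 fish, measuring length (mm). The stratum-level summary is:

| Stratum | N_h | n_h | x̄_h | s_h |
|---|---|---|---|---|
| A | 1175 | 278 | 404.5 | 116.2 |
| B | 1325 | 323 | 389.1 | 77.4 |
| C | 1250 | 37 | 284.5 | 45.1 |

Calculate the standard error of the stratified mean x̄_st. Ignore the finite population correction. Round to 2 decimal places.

SE(x̄_st) ≈ 3.63

V̂(x̄_st) = Σ W_h² s_h²/n_h, with W_h = N_h/N and N = 3750:
  stratum A: (1175/3750)²·116.2²/278 = 4.76849
  stratum B: (1325/3750)²·77.4²/323 = 2.31552
  stratum C: (1250/3750)²·45.1²/37 = 6.10814
V̂(x̄_st) = 13.1921
SE(x̄_st) = √13.1921 = 3.6321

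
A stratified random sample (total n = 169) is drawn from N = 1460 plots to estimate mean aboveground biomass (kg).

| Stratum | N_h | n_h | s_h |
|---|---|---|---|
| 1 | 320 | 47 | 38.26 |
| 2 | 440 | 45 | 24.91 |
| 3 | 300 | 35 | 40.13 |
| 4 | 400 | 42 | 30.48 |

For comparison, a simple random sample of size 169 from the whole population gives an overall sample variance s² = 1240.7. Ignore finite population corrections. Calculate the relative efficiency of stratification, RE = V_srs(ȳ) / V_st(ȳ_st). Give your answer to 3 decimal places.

RE ≈ 1.156

V̂(ȳ_st) = Σ W_h² s_h²/n_h, with W_h = N_h/N and N = 1460:
  stratum 1: (320/1460)²·38.26²/47 = 1.49619
  stratum 2: (440/1460)²·24.91²/45 = 1.25238
  stratum 3: (300/1460)²·40.13²/35 = 1.94271
  stratum 4: (400/1460)²·30.48²/42 = 1.66033
V_st = 6.3516
V_srs = s²/n = 1240.7/169 = 7.34142
Relative efficiency = V_srs / V_st = 7.34142/6.3516 = 1.1558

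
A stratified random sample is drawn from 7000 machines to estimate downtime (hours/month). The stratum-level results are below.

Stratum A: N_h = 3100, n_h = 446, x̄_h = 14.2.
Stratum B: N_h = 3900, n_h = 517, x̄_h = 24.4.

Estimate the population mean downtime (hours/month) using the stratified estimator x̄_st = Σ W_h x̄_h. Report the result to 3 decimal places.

N = Σ N_h = 7000. Stratum weights W_h = N_h/N.
x̄_st = (3100·14.2 + 3900·24.4) / 7000 = 19.88286

x̄_st ≈ 19.883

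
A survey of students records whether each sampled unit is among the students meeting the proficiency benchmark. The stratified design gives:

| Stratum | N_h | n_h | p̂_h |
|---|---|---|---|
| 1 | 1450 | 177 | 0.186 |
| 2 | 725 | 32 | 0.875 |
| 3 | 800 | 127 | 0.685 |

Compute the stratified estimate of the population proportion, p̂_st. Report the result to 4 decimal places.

N = 2975; stratum weights W_h = N_h/N.
p̂_st = Σ W_h p̂_h = (1450·0.186 + 725·0.875 + 800·0.685)/2975 = 0.48809

p̂_st ≈ 0.4881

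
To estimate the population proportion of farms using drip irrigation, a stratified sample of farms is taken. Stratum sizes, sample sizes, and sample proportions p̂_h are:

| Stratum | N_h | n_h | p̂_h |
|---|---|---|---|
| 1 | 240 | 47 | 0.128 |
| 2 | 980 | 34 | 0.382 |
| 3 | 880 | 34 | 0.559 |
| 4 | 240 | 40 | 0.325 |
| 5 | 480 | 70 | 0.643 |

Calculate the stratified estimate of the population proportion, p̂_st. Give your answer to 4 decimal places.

p̂_st ≈ 0.4552

N = 2820; stratum weights W_h = N_h/N.
p̂_st = Σ W_h p̂_h = (240·0.128 + 980·0.382 + 880·0.559 + 240·0.325 + 480·0.643)/2820 = 0.45519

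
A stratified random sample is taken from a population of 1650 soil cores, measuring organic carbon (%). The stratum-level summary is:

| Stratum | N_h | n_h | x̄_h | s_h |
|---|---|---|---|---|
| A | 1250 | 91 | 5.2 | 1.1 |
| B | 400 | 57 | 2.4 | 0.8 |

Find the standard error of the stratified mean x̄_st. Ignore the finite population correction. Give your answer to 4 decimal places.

SE(x̄_st) ≈ 0.0911

V̂(x̄_st) = Σ W_h² s_h²/n_h, with W_h = N_h/N and N = 1650:
  stratum A: (1250/1650)²·1.1²/91 = 0.00763126
  stratum B: (400/1650)²·0.8²/57 = 0.000659868
V̂(x̄_st) = 0.00829113
SE(x̄_st) = √0.00829113 = 0.0910556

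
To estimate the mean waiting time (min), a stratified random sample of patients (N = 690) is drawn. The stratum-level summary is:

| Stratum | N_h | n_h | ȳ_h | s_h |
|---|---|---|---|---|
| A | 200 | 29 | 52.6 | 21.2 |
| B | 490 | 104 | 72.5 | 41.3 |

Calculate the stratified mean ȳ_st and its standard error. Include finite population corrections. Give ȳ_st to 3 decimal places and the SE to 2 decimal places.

ȳ_st = Σ W_h ȳ_h = (200·52.6 + 490·72.5)/690 = 66.73188
V̂(ȳ_st) = Σ W_h² (1 − n_h/N_h) s_h²/n_h, with W_h = N_h/N and N = 690:
  stratum A: (200/690)²·(1 − 29/200)·21.2²/29 = 1.11327
  stratum B: (490/690)²·(1 − 104/490)·41.3²/104 = 6.51556
V̂(ȳ_st) = 7.62884
SE(ȳ_st) = √7.62884 = 2.76203

ȳ_st ≈ 66.732, SE ≈ 2.76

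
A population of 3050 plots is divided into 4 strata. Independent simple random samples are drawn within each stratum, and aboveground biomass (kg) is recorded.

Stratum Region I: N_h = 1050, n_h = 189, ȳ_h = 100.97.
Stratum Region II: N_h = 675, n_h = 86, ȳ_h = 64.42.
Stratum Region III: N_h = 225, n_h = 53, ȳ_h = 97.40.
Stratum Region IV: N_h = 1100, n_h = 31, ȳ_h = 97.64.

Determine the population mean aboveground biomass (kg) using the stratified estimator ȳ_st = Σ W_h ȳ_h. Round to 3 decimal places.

ȳ_st ≈ 91.417

N = Σ N_h = 3050. Stratum weights W_h = N_h/N.
ȳ_st = (1050·100.97 + 675·64.42 + 225·97.40 + 1100·97.64) / 3050 = 91.41672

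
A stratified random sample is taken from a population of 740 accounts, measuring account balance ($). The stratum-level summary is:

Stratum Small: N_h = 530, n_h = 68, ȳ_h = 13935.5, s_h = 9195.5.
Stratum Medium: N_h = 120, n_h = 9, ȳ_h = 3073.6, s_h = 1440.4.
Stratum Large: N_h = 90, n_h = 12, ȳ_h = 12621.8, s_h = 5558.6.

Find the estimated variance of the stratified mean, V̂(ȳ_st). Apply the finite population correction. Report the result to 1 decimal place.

V̂(ȳ_st) ≈ 594643.1

V̂(ȳ_st) = Σ W_h² (1 − n_h/N_h) s_h²/n_h, with W_h = N_h/N and N = 740:
  stratum Small: (530/740)²·(1 − 68/530)·9195.5²/68 = 556027
  stratum Medium: (120/740)²·(1 − 9/120)·1440.4²/9 = 5607.44
  stratum Large: (90/740)²·(1 − 12/90)·5558.6²/12 = 33008.3
V̂(ȳ_st) = 594643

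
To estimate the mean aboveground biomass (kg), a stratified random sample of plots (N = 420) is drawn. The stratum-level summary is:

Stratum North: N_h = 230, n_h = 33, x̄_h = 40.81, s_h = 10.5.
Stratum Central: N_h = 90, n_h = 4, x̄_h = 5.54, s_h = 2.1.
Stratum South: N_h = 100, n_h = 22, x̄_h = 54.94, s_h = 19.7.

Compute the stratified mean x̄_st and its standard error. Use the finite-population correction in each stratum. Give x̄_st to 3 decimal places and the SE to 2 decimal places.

x̄_st = Σ W_h x̄_h = (230·40.81 + 90·5.54 + 100·54.94)/420 = 36.61643
V̂(x̄_st) = Σ W_h² (1 − n_h/N_h) s_h²/n_h, with W_h = N_h/N and N = 420:
  stratum North: (230/420)²·(1 − 33/230)·10.5²/33 = 0.858144
  stratum Central: (90/420)²·(1 − 4/90)·2.1²/4 = 0.048375
  stratum South: (100/420)²·(1 − 22/100)·19.7²/22 = 0.78002
V̂(x̄_st) = 1.68654
SE(x̄_st) = √1.68654 = 1.29867

x̄_st ≈ 36.616, SE ≈ 1.30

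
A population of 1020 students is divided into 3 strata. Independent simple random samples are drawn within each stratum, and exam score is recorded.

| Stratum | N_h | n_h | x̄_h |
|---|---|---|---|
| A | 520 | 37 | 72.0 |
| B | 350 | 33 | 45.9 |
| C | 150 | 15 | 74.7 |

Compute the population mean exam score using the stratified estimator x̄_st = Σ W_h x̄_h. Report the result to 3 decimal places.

N = Σ N_h = 1020. Stratum weights W_h = N_h/N.
x̄_st = (520·72.0 + 350·45.9 + 150·74.7) / 1020 = 63.44118

x̄_st ≈ 63.441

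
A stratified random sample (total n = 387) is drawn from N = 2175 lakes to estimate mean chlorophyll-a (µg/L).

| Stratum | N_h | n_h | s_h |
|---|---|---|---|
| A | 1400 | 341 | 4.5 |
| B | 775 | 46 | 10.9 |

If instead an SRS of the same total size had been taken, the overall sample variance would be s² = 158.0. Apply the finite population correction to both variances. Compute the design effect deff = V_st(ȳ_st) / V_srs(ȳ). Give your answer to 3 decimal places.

V̂(ȳ_st) = Σ W_h² (1 − n_h/N_h) s_h²/n_h, with W_h = N_h/N and N = 2175:
  stratum A: (1400/2175)²·(1 − 341/1400)·4.5²/341 = 0.0186113
  stratum B: (775/2175)²·(1 − 46/775)·10.9²/46 = 0.308465
V_st = 0.327076
V_srs = (1 − 387/2175)·158.0/387 = 0.335625
deff = V_st / V_srs = 0.327076/0.335625 = 0.9745

deff ≈ 0.975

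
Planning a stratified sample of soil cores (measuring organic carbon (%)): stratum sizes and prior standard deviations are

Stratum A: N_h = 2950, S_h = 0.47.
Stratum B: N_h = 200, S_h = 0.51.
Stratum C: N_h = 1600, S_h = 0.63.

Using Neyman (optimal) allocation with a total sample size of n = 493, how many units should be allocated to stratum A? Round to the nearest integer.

274

Neyman allocation: n_h = n · N_h S_h / Σ N_i S_i, with n = 493.
  stratum A: N_h·S_h = 2950·0.47 = 1386.50
  stratum B: N_h·S_h = 200·0.51 = 102.00
  stratum C: N_h·S_h = 1600·0.63 = 1008.00
Σ N_h S_h = 2496.50
n for stratum A = 493·1386.50/2496.50 = 273.801 → 274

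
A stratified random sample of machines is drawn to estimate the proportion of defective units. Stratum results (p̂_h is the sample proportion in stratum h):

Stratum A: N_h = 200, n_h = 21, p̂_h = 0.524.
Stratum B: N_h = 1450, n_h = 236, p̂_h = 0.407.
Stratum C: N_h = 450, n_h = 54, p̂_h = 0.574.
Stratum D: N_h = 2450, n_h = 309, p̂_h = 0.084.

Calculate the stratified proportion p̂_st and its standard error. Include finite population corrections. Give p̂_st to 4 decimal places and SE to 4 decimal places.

N = 4550; stratum weights W_h = N_h/N.
p̂_st = Σ W_h p̂_h = (200·0.524 + 1450·0.407 + 450·0.574 + 2450·0.084)/4550 = 0.25474
V̂(p̂_st) = Σ W_h² (1 − n_h/N_h) p̂_h(1−p̂_h)/(n_h−1):
  stratum A: (200/4550)²·(1 − 21/200)·0.524·0.476/20 = 2.15659e-05
  stratum B: (1450/4550)²·(1 − 236/1450)·0.407·0.593/235 = 8.73263e-05
  stratum C: (450/4550)²·(1 − 54/450)·0.574·0.426/53 = 3.97128e-05
  stratum D: (2450/4550)²·(1 − 309/2450)·0.084·0.916/308 = 6.32971e-05
V̂(p̂_st) = 0.000211902; SE = √V̂ = 0.0145569

p̂_st ≈ 0.2547, SE ≈ 0.0146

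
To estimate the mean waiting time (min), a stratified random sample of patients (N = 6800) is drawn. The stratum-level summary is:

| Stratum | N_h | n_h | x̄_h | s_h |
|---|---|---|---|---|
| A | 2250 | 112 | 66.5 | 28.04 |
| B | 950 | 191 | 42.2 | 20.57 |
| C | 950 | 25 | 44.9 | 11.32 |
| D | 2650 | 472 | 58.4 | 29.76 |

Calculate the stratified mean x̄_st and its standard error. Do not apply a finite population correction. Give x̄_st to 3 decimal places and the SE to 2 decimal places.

x̄_st = Σ W_h x̄_h = (2250·66.5 + 950·42.2 + 950·44.9 + 2650·58.4)/6800 = 56.93088
V̂(x̄_st) = Σ W_h² s_h²/n_h, with W_h = N_h/N and N = 6800:
  stratum A: (2250/6800)²·28.04²/112 = 0.768573
  stratum B: (950/6800)²·20.57²/191 = 0.0432379
  stratum C: (950/6800)²·11.32²/25 = 0.100042
  stratum D: (2650/6800)²·29.76²/472 = 0.284969
V̂(x̄_st) = 1.19682
SE(x̄_st) = √1.19682 = 1.09399

x̄_st ≈ 56.931, SE ≈ 1.09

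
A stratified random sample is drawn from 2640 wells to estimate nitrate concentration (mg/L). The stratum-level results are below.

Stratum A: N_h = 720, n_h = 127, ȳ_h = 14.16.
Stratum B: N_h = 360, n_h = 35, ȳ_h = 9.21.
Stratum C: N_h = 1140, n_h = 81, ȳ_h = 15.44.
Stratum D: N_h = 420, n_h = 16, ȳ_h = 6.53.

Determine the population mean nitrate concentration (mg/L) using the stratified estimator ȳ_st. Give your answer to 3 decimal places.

ȳ_st ≈ 12.824

N = Σ N_h = 2640. Stratum weights W_h = N_h/N.
ȳ_st = (720·14.16 + 360·9.21 + 1140·15.44 + 420·6.53) / 2640 = 12.82386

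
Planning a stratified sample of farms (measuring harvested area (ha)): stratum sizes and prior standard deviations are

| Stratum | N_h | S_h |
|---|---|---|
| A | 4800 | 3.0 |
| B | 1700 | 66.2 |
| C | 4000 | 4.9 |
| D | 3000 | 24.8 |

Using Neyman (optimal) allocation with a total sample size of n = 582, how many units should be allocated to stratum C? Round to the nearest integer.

Neyman allocation: n_h = n · N_h S_h / Σ N_i S_i, with n = 582.
  stratum A: N_h·S_h = 4800·3.0 = 14400.00
  stratum B: N_h·S_h = 1700·66.2 = 112540.00
  stratum C: N_h·S_h = 4000·4.9 = 19600.00
  stratum D: N_h·S_h = 3000·24.8 = 74400.00
Σ N_h S_h = 220940.00
n for stratum C = 582·19600.00/220940.00 = 51.630 → 52

52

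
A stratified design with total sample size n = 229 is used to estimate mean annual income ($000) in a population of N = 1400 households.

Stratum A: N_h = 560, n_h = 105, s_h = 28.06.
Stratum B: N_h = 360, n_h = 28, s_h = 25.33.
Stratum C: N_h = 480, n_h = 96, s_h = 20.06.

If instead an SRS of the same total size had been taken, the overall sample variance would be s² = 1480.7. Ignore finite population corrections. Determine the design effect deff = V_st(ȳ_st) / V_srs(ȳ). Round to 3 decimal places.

V̂(ȳ_st) = Σ W_h² s_h²/n_h, with W_h = N_h/N and N = 1400:
  stratum A: (560/1400)²·28.06²/105 = 1.19979
  stratum B: (360/1400)²·25.33²/28 = 1.51517
  stratum C: (480/1400)²·20.06²/96 = 0.492739
V_st = 3.2077
V_srs = s²/n = 1480.7/229 = 6.46594
deff = V_st / V_srs = 3.2077/6.46594 = 0.4961

deff ≈ 0.496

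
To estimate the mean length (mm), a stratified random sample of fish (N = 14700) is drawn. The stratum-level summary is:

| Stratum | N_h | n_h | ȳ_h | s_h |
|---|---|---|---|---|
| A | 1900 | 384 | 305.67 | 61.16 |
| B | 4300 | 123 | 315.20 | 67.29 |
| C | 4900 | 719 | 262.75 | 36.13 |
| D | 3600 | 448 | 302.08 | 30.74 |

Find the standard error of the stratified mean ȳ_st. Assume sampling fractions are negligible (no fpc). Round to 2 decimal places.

SE(ȳ_st) ≈ 1.91

V̂(ȳ_st) = Σ W_h² s_h²/n_h, with W_h = N_h/N and N = 14700:
  stratum A: (1900/14700)²·61.16²/384 = 0.162733
  stratum B: (4300/14700)²·67.29²/123 = 3.14991
  stratum C: (4900/14700)²·36.13²/719 = 0.201727
  stratum D: (3600/14700)²·30.74²/448 = 0.126503
V̂(ȳ_st) = 3.64087
SE(ȳ_st) = √3.64087 = 1.90811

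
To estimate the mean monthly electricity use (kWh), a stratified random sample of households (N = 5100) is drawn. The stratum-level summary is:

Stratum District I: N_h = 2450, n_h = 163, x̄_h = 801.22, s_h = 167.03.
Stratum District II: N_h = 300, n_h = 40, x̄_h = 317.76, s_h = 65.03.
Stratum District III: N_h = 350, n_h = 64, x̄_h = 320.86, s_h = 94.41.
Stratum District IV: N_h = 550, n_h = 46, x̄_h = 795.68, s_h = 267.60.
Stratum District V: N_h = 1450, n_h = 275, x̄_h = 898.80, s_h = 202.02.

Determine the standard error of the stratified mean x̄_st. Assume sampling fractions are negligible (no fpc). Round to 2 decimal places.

V̂(x̄_st) = Σ W_h² s_h²/n_h, with W_h = N_h/N and N = 5100:
  stratum District I: (2450/5100)²·167.03²/163 = 39.4996
  stratum District II: (300/5100)²·65.03²/40 = 0.365822
  stratum District III: (350/5100)²·94.41²/64 = 0.655921
  stratum District IV: (550/5100)²·267.60²/46 = 18.105
  stratum District V: (1450/5100)²·202.02²/275 = 11.9964
V̂(x̄_st) = 70.6228
SE(x̄_st) = √70.6228 = 8.40374

SE(x̄_st) ≈ 8.40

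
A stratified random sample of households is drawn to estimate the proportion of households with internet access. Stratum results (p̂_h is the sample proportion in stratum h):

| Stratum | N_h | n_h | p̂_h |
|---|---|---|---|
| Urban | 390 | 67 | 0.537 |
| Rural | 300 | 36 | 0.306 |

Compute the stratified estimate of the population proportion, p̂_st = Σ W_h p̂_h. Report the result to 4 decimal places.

p̂_st ≈ 0.4366

N = 690; stratum weights W_h = N_h/N.
p̂_st = Σ W_h p̂_h = (390·0.537 + 300·0.306)/690 = 0.43657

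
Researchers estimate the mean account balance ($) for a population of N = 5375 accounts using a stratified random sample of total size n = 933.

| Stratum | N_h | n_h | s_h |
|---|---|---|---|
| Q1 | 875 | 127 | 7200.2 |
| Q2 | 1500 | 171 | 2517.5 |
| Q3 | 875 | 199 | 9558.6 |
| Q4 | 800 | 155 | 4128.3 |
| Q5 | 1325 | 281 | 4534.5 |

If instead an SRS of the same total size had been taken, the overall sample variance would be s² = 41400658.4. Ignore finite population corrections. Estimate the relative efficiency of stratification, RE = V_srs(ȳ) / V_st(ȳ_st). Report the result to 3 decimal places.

RE ≈ 1.355

V̂(ȳ_st) = Σ W_h² s_h²/n_h, with W_h = N_h/N and N = 5375:
  stratum Q1: (875/5375)²·7200.2²/127 = 10817.9
  stratum Q2: (1500/5375)²·2517.5²/171 = 2886.48
  stratum Q3: (875/5375)²·9558.6²/199 = 12167.3
  stratum Q4: (800/5375)²·4128.3²/155 = 2435.76
  stratum Q5: (1325/5375)²·4534.5²/281 = 4446.59
V_st = 32754.1
V_srs = s²/n = 41400658.4/933 = 44373.7
Relative efficiency = V_srs / V_st = 44373.7/32754.1 = 1.3548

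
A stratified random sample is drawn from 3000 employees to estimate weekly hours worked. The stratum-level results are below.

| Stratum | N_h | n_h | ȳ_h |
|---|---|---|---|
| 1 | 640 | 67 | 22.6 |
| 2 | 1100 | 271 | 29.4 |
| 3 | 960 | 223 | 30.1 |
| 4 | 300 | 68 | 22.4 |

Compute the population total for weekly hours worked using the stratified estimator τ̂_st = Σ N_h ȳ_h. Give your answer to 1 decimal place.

τ̂_st ≈ 82420.0

τ̂_st = Σ N_h ȳ_h = 640·22.6 + 1100·29.4 + 960·30.1 + 300·22.4 = 82420.0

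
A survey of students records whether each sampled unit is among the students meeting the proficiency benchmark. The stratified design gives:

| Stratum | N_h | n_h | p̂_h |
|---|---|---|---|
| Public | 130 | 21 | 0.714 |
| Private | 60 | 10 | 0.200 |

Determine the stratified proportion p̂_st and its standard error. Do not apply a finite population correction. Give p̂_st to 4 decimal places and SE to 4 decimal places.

N = 190; stratum weights W_h = N_h/N.
p̂_st = Σ W_h p̂_h = (130·0.714 + 60·0.200)/190 = 0.55168
V̂(p̂_st) = Σ W_h² p̂_h(1−p̂_h)/(n_h−1):
  stratum Public: (130/190)²·0.714·0.286/20 = 0.00477984
  stratum Private: (60/190)²·0.200·0.800/9 = 0.00177285
V̂(p̂_st) = 0.0065527; SE = √V̂ = 0.0809487

p̂_st ≈ 0.5517, SE ≈ 0.0809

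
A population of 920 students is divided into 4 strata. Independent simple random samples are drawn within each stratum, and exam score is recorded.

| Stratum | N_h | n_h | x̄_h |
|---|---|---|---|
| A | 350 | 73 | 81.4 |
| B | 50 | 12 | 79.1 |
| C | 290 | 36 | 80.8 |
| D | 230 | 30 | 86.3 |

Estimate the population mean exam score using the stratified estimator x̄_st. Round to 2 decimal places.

x̄_st ≈ 82.31

N = Σ N_h = 920. Stratum weights W_h = N_h/N.
x̄_st = (350·81.4 + 50·79.1 + 290·80.8 + 230·86.3) / 920 = 82.3109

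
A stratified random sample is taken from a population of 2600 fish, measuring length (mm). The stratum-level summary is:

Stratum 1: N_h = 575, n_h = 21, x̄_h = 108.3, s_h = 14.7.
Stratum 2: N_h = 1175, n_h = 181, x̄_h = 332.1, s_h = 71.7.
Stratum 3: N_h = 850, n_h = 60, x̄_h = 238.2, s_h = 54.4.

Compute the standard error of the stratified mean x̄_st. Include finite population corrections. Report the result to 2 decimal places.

SE(x̄_st) ≈ 3.21

V̂(x̄_st) = Σ W_h² (1 − n_h/N_h) s_h²/n_h, with W_h = N_h/N and N = 2600:
  stratum 1: (575/2600)²·(1 − 21/575)·14.7²/21 = 0.484893
  stratum 2: (1175/2600)²·(1 − 181/1175)·71.7²/181 = 4.90724
  stratum 3: (850/2600)²·(1 − 60/850)·54.4²/60 = 4.89943
V̂(x̄_st) = 10.2916
SE(x̄_st) = √10.2916 = 3.20805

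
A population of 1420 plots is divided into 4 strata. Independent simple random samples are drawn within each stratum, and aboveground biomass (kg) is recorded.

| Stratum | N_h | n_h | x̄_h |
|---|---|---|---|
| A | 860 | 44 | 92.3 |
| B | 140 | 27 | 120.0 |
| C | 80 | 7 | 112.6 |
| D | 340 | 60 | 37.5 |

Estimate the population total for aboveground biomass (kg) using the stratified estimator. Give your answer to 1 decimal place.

τ̂_st = Σ N_h x̄_h = 860·92.3 + 140·120.0 + 80·112.6 + 340·37.5 = 117936.0

τ̂_st ≈ 117936.0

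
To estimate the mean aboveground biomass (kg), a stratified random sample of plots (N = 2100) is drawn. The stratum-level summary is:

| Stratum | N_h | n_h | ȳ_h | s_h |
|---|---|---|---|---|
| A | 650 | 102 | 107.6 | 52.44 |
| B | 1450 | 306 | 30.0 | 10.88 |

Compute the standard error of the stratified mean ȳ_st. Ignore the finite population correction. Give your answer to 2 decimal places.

SE(ȳ_st) ≈ 1.66

V̂(ȳ_st) = Σ W_h² s_h²/n_h, with W_h = N_h/N and N = 2100:
  stratum A: (650/2100)²·52.44²/102 = 2.58293
  stratum B: (1450/2100)²·10.88²/306 = 0.184431
V̂(ȳ_st) = 2.76736
SE(ȳ_st) = √2.76736 = 1.66354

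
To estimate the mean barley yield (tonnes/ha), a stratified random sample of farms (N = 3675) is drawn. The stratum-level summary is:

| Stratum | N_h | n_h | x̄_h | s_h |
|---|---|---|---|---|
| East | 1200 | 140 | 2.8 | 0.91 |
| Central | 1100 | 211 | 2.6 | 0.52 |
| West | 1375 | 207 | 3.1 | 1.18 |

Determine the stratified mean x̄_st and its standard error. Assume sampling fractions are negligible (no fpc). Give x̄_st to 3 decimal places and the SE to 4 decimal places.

x̄_st = Σ W_h x̄_h = (1200·2.8 + 1100·2.6 + 1375·3.1)/3675 = 2.85238
V̂(x̄_st) = Σ W_h² s_h²/n_h, with W_h = N_h/N and N = 3675:
  stratum East: (1200/3675)²·0.91²/140 = 0.000630671
  stratum Central: (1100/3675)²·0.52²/211 = 0.000114814
  stratum West: (1375/3675)²·1.18²/207 = 0.000941639
V̂(x̄_st) = 0.00168712
SE(x̄_st) = √0.00168712 = 0.0410746

x̄_st ≈ 2.852, SE ≈ 0.0411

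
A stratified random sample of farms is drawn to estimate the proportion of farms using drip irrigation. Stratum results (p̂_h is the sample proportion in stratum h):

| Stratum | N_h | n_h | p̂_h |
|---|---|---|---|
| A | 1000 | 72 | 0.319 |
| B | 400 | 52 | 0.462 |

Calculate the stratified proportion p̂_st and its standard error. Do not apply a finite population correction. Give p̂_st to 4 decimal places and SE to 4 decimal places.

p̂_st ≈ 0.3599, SE ≈ 0.0443

N = 1400; stratum weights W_h = N_h/N.
p̂_st = Σ W_h p̂_h = (1000·0.319 + 400·0.462)/1400 = 0.35986
V̂(p̂_st) = Σ W_h² p̂_h(1−p̂_h)/(n_h−1):
  stratum A: (1000/1400)²·0.319·0.681/71 = 0.00156107
  stratum B: (400/1400)²·0.462·0.538/51 = 0.000397849
V̂(p̂_st) = 0.00195892; SE = √V̂ = 0.0442597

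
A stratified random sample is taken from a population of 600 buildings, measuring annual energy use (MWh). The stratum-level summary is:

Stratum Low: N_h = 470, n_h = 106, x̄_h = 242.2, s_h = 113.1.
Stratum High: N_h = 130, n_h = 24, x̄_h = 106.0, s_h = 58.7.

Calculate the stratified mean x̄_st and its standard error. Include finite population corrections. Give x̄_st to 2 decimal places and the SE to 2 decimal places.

x̄_st ≈ 212.69, SE ≈ 7.93

x̄_st = Σ W_h x̄_h = (470·242.2 + 130·106.0)/600 = 212.69000
V̂(x̄_st) = Σ W_h² (1 − n_h/N_h) s_h²/n_h, with W_h = N_h/N and N = 600:
  stratum Low: (470/600)²·(1 − 106/470)·113.1²/106 = 57.3477
  stratum High: (130/600)²·(1 − 24/130)·58.7²/24 = 5.49556
V̂(x̄_st) = 62.8433
SE(x̄_st) = √62.8433 = 7.92737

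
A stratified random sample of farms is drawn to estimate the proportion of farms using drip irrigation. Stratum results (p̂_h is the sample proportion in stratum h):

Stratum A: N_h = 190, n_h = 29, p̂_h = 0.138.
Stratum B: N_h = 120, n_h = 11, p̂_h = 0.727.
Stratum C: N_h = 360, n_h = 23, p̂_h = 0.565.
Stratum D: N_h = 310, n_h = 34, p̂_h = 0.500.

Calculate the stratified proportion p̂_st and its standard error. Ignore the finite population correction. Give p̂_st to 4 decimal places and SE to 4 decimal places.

N = 980; stratum weights W_h = N_h/N.
p̂_st = Σ W_h p̂_h = (190·0.138 + 120·0.727 + 360·0.565 + 310·0.500)/980 = 0.48149
V̂(p̂_st) = Σ W_h² p̂_h(1−p̂_h)/(n_h−1):
  stratum A: (190/980)²·0.138·0.862/28 = 0.000159692
  stratum B: (120/980)²·0.727·0.273/10 = 0.000297583
  stratum C: (360/980)²·0.565·0.435/22 = 0.00150754
  stratum D: (310/980)²·0.500·0.500/33 = 0.000758049
V̂(p̂_st) = 0.00272286; SE = √V̂ = 0.052181

p̂_st ≈ 0.4815, SE ≈ 0.0522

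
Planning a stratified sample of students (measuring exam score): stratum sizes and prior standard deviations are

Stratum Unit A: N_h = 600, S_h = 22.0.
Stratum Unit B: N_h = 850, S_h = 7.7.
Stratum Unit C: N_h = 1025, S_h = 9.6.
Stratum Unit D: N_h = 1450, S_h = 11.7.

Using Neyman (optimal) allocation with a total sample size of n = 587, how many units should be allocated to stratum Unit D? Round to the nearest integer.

Neyman allocation: n_h = n · N_h S_h / Σ N_i S_i, with n = 587.
  stratum Unit A: N_h·S_h = 600·22.0 = 13200.00
  stratum Unit B: N_h·S_h = 850·7.7 = 6545.00
  stratum Unit C: N_h·S_h = 1025·9.6 = 9840.00
  stratum Unit D: N_h·S_h = 1450·11.7 = 16965.00
Σ N_h S_h = 46550.00
n for stratum Unit D = 587·16965.00/46550.00 = 213.930 → 214

214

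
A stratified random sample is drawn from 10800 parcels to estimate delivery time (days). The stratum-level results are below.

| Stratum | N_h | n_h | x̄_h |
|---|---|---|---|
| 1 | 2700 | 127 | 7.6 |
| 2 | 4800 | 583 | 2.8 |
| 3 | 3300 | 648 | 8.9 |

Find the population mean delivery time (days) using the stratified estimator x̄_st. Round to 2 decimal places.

x̄_st ≈ 5.86

N = Σ N_h = 10800. Stratum weights W_h = N_h/N.
x̄_st = (2700·7.6 + 4800·2.8 + 3300·8.9) / 10800 = 5.8639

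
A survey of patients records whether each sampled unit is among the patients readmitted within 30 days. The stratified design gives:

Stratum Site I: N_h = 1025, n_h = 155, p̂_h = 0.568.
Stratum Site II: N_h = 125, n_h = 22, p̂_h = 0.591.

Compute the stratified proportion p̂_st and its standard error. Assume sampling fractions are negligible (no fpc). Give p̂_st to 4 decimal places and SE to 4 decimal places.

N = 1150; stratum weights W_h = N_h/N.
p̂_st = Σ W_h p̂_h = (1025·0.568 + 125·0.591)/1150 = 0.57050
V̂(p̂_st) = Σ W_h² p̂_h(1−p̂_h)/(n_h−1):
  stratum Site I: (1025/1150)²·0.568·0.432/154 = 0.0012658
  stratum Site II: (125/1150)²·0.591·0.409/21 = 0.000135993
V̂(p̂_st) = 0.00140179; SE = √V̂ = 0.0374405

p̂_st ≈ 0.5705, SE ≈ 0.0374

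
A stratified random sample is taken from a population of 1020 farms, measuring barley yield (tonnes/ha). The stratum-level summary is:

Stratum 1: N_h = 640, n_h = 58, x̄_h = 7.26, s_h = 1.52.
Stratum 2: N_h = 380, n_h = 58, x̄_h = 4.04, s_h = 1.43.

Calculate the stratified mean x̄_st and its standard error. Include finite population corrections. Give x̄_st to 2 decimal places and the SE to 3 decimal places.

x̄_st = Σ W_h x̄_h = (640·7.26 + 380·4.04)/1020 = 6.06039
V̂(x̄_st) = Σ W_h² (1 − n_h/N_h) s_h²/n_h, with W_h = N_h/N and N = 1020:
  stratum 1: (640/1020)²·(1 − 58/640)·1.52²/58 = 0.0142614
  stratum 2: (380/1020)²·(1 − 58/380)·1.43²/58 = 0.00414651
V̂(x̄_st) = 0.0184079
SE(x̄_st) = √0.0184079 = 0.135676

x̄_st ≈ 6.06, SE ≈ 0.136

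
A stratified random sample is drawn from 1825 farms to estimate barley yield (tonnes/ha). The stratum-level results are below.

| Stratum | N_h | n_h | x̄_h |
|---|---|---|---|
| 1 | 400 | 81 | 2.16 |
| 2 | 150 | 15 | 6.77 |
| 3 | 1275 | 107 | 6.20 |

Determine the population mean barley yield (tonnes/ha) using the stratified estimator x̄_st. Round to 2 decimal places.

N = Σ N_h = 1825. Stratum weights W_h = N_h/N.
x̄_st = (400·2.16 + 150·6.77 + 1275·6.20) / 1825 = 5.3614

x̄_st ≈ 5.36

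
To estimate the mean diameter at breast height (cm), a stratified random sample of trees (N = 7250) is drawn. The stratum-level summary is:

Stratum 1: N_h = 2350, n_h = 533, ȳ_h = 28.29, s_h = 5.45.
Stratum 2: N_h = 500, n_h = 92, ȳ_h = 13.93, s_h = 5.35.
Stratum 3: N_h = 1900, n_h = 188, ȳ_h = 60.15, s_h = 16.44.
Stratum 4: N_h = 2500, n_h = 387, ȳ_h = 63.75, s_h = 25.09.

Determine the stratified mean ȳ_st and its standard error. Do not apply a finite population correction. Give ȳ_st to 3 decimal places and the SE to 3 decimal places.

ȳ_st = Σ W_h ȳ_h = (2350·28.29 + 500·13.93 + 1900·60.15 + 2500·63.75)/7250 = 47.87676
V̂(ȳ_st) = Σ W_h² s_h²/n_h, with W_h = N_h/N and N = 7250:
  stratum 1: (2350/7250)²·5.45²/533 = 0.00585498
  stratum 2: (500/7250)²·5.35²/92 = 0.00147973
  stratum 3: (1900/7250)²·16.44²/188 = 0.0987363
  stratum 4: (2500/7250)²·25.09²/387 = 0.193417
V̂(ȳ_st) = 0.299488
SE(ȳ_st) = √0.299488 = 0.547255

ȳ_st ≈ 47.877, SE ≈ 0.547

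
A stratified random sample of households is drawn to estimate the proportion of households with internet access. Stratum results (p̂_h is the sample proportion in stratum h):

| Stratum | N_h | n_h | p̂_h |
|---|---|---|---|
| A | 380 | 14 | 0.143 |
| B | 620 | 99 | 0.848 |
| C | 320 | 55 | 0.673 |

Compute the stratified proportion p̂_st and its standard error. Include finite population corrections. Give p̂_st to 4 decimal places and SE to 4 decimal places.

N = 1320; stratum weights W_h = N_h/N.
p̂_st = Σ W_h p̂_h = (380·0.143 + 620·0.848 + 320·0.673)/1320 = 0.60262
V̂(p̂_st) = Σ W_h² (1 − n_h/N_h) p̂_h(1−p̂_h)/(n_h−1):
  stratum A: (380/1320)²·(1 − 14/380)·0.143·0.857/13 = 0.000752472
  stratum B: (620/1320)²·(1 − 99/620)·0.848·0.152/98 = 0.000243834
  stratum C: (320/1320)²·(1 − 55/320)·0.673·0.327/54 = 0.000198343
V̂(p̂_st) = 0.00119465; SE = √V̂ = 0.0345637

p̂_st ≈ 0.6026, SE ≈ 0.0346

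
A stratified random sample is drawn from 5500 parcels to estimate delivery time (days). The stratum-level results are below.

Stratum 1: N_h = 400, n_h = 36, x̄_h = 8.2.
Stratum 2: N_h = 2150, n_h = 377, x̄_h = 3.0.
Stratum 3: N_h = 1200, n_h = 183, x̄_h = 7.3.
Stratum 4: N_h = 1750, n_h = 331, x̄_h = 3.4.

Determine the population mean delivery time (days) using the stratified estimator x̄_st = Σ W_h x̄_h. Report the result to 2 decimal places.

x̄_st ≈ 4.44

N = Σ N_h = 5500. Stratum weights W_h = N_h/N.
x̄_st = (400·8.2 + 2150·3.0 + 1200·7.3 + 1750·3.4) / 5500 = 4.4436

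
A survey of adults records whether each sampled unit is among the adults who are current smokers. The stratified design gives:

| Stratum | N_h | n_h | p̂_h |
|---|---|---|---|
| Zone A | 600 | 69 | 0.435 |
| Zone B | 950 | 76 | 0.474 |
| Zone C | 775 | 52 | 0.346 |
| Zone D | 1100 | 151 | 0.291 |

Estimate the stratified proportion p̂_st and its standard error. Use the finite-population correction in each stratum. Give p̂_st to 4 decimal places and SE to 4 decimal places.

N = 3425; stratum weights W_h = N_h/N.
p̂_st = Σ W_h p̂_h = (600·0.435 + 950·0.474 + 775·0.346 + 1100·0.291)/3425 = 0.37943
V̂(p̂_st) = Σ W_h² (1 − n_h/N_h) p̂_h(1−p̂_h)/(n_h−1):
  stratum Zone A: (600/3425)²·(1 − 69/600)·0.435·0.565/68 = 9.81643e-05
  stratum Zone B: (950/3425)²·(1 − 76/950)·0.474·0.526/75 = 0.000235297
  stratum Zone C: (775/3425)²·(1 − 52/775)·0.346·0.654/51 = 0.000211935
  stratum Zone D: (1100/3425)²·(1 − 151/1100)·0.291·0.709/150 = 0.000122401
V̂(p̂_st) = 0.000667798; SE = √V̂ = 0.0258418

p̂_st ≈ 0.3794, SE ≈ 0.0258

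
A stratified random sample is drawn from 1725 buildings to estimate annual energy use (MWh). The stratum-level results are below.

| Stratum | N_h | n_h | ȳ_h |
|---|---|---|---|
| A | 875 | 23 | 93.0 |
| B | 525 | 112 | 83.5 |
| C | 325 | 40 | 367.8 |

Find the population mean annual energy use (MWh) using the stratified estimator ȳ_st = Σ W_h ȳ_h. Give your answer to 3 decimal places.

ȳ_st ≈ 141.883

N = Σ N_h = 1725. Stratum weights W_h = N_h/N.
ȳ_st = (875·93.0 + 525·83.5 + 325·367.8) / 1725 = 141.88261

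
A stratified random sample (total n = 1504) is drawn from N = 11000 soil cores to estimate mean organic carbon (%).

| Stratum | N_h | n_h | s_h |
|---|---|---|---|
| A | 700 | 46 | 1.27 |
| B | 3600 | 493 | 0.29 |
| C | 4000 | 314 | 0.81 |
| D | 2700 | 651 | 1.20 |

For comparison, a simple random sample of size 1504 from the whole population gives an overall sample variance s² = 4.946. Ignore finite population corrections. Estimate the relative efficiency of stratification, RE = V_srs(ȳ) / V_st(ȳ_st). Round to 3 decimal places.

V̂(ȳ_st) = Σ W_h² s_h²/n_h, with W_h = N_h/N and N = 11000:
  stratum A: (700/11000)²·1.27²/46 = 0.000141991
  stratum B: (3600/11000)²·0.29²/493 = 1.82713e-05
  stratum C: (4000/11000)²·0.81²/314 = 0.000276296
  stratum D: (2700/11000)²·1.20²/651 = 0.000133267
V_st = 0.000569826
V_srs = s²/n = 4.946/1504 = 0.00328856
Relative efficiency = V_srs / V_st = 0.00328856/0.000569826 = 5.7712

RE ≈ 5.771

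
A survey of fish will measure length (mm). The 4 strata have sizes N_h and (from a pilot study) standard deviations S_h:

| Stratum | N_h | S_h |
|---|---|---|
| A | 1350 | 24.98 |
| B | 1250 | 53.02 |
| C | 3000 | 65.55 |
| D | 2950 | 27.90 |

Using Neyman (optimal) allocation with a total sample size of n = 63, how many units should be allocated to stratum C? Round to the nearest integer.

Neyman allocation: n_h = n · N_h S_h / Σ N_i S_i, with n = 63.
  stratum A: N_h·S_h = 1350·24.98 = 33723.00
  stratum B: N_h·S_h = 1250·53.02 = 66275.00
  stratum C: N_h·S_h = 3000·65.55 = 196650.00
  stratum D: N_h·S_h = 2950·27.90 = 82305.00
Σ N_h S_h = 378953.00
n for stratum C = 63·196650.00/378953.00 = 32.693 → 33

33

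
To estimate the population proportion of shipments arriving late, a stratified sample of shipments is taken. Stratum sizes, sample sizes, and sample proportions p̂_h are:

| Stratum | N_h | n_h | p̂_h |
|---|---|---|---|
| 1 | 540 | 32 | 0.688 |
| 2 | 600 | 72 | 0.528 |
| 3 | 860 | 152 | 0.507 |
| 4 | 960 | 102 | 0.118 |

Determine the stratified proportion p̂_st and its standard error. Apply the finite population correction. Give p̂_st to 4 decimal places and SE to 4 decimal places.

p̂_st ≈ 0.4181, SE ≈ 0.0236

N = 2960; stratum weights W_h = N_h/N.
p̂_st = Σ W_h p̂_h = (540·0.688 + 600·0.528 + 860·0.507 + 960·0.118)/2960 = 0.41811
V̂(p̂_st) = Σ W_h² (1 − n_h/N_h) p̂_h(1−p̂_h)/(n_h−1):
  stratum 1: (540/2960)²·(1 − 32/540)·0.688·0.312/31 = 0.000216798
  stratum 2: (600/2960)²·(1 − 72/600)·0.528·0.472/71 = 0.000126917
  stratum 3: (860/2960)²·(1 − 152/860)·0.507·0.493/151 = 0.000115034
  stratum 4: (960/2960)²·(1 − 102/960)·0.118·0.882/101 = 9.68733e-05
V̂(p̂_st) = 0.000555622; SE = √V̂ = 0.0235716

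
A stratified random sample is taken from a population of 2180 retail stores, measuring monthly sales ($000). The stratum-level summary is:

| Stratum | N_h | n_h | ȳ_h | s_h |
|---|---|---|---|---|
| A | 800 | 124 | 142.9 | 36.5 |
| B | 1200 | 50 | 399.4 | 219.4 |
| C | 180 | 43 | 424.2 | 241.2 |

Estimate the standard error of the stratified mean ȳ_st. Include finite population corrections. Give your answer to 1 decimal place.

SE(ȳ_st) ≈ 17.0

V̂(ȳ_st) = Σ W_h² (1 − n_h/N_h) s_h²/n_h, with W_h = N_h/N and N = 2180:
  stratum A: (800/2180)²·(1 − 124/800)·36.5²/124 = 1.22261
  stratum B: (1200/2180)²·(1 − 50/1200)·219.4²/50 = 279.556
  stratum C: (180/2180)²·(1 − 43/180)·241.2²/43 = 7.02047
V̂(ȳ_st) = 287.799
SE(ȳ_st) = √287.799 = 16.9647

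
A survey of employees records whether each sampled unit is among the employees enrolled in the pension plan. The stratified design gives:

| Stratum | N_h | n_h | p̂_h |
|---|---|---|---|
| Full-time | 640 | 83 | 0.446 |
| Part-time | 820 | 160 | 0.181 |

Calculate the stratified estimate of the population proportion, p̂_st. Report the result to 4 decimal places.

N = 1460; stratum weights W_h = N_h/N.
p̂_st = Σ W_h p̂_h = (640·0.446 + 820·0.181)/1460 = 0.29716

p̂_st ≈ 0.2972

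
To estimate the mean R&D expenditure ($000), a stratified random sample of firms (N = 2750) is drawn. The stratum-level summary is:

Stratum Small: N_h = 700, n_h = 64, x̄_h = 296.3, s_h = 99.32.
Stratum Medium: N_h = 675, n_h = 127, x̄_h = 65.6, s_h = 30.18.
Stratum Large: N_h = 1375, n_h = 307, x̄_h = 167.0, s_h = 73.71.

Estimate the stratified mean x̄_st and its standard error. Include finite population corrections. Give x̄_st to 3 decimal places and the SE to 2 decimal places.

x̄_st ≈ 175.024, SE ≈ 3.59

x̄_st = Σ W_h x̄_h = (700·296.3 + 675·65.6 + 1375·167.0)/2750 = 175.02364
V̂(x̄_st) = Σ W_h² (1 − n_h/N_h) s_h²/n_h, with W_h = N_h/N and N = 2750:
  stratum Small: (700/2750)²·(1 − 64/700)·99.32²/64 = 9.07367
  stratum Medium: (675/2750)²·(1 − 127/675)·30.18²/127 = 0.350795
  stratum Large: (1375/2750)²·(1 − 307/1375)·73.71²/307 = 3.43655
V̂(x̄_st) = 12.861
SE(x̄_st) = √12.861 = 3.58623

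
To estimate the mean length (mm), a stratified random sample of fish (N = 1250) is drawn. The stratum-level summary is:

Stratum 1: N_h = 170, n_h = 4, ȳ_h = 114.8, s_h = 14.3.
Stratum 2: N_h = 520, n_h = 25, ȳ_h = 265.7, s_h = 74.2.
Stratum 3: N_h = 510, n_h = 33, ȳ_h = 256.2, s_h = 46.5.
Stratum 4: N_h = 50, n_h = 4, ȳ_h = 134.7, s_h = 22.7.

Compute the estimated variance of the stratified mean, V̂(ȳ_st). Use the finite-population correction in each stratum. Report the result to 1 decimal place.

V̂(ȳ_st) ≈ 47.6

V̂(ȳ_st) = Σ W_h² (1 − n_h/N_h) s_h²/n_h, with W_h = N_h/N and N = 1250:
  stratum 1: (170/1250)²·(1 − 4/170)·14.3²/4 = 0.923313
  stratum 2: (520/1250)²·(1 − 25/520)·74.2²/25 = 36.2791
  stratum 3: (510/1250)²·(1 − 33/510)·46.5²/33 = 10.2014
  stratum 4: (50/1250)²·(1 − 4/50)·22.7²/4 = 0.189627
V̂(ȳ_st) = 47.5934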